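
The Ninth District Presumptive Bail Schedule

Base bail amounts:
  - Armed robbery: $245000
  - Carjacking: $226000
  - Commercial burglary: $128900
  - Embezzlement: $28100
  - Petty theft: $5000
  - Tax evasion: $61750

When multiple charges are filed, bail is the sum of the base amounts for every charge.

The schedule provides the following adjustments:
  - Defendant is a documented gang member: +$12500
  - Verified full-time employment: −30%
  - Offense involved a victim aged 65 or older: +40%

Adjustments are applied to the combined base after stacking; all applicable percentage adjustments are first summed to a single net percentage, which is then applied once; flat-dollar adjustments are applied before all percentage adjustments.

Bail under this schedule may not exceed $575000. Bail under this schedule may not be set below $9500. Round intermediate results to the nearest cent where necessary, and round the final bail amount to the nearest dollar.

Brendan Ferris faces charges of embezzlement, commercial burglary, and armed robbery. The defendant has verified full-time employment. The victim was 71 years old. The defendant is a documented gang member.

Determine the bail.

Base amounts from the schedule: embezzlement $28100; commercial burglary $128900; armed robbery $245000.
Stacking rule: sum of all bases. $28100 + $128900 + $245000 = $402000.
Defendant is a documented gang member (+$12500 flat): $402000 + $12500 = $414500.
Net percentage adjustment: −30% +40% = +10%. $414500 × 1.1 = $455950.
$455950 is within the $575000 maximum.
$455950 is at or above the $9500 minimum.

$455950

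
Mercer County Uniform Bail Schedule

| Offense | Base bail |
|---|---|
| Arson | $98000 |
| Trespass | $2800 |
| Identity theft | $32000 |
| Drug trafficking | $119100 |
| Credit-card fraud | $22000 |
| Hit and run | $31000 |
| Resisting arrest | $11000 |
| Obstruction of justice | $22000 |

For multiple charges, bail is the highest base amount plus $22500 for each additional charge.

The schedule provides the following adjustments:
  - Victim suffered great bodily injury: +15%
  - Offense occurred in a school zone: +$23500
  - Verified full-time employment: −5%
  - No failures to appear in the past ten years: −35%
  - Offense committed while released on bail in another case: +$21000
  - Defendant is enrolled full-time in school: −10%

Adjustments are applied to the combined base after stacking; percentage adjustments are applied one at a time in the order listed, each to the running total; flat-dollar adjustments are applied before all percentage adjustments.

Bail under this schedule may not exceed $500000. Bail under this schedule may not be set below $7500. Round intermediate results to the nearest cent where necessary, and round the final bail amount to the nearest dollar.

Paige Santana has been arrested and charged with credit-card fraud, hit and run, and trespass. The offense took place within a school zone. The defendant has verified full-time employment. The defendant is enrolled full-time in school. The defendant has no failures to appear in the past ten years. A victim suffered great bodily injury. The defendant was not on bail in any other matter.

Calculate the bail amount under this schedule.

Base amounts from the schedule: credit-card fraud $22000; hit and run $31000; trespass $2800.
Stacking rule: highest base plus $22500 per additional charge. Highest is hit and run at $31000; 2 additional charges → +$45000. Combined base = $76000.
Offense occurred in a school zone (+$23500 flat): $76000 + $23500 = $99500.
Victim suffered great bodily injury (+15%): $99500 × 1.15 = $114425.
Verified full-time employment (−5%): $114425 × 0.95 = $108703.75.
No failures to appear in the past ten years (−35%): $108703.75 × 0.65 = $70657.44.
Defendant is enrolled full-time in school (−10%): $70657.44 × 0.9 = $63591.70.
$63591.70 is within the $500000 maximum.
$63591.70 is at or above the $7500 minimum.
Rounded to the nearest dollar: $63592.

$63592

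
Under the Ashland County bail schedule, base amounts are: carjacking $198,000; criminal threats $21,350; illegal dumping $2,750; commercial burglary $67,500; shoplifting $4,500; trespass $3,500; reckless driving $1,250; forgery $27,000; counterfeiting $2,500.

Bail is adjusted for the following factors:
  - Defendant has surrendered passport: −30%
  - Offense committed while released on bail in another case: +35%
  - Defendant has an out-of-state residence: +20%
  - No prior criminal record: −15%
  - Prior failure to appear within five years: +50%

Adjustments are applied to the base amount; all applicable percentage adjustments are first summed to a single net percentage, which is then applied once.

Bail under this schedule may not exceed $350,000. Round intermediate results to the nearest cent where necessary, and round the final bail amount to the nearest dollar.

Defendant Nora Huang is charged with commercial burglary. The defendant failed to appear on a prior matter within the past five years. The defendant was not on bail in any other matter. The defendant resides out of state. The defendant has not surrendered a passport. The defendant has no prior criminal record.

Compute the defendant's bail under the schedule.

$104,625

Base amounts from the schedule: commercial burglary $67,500.
Single charge. Combined base = $67,500.
Net percentage adjustment: +20% −15% +50% = +55%. $67,500 × 1.55 = $104,625.
$104,625 is within the $350,000 maximum.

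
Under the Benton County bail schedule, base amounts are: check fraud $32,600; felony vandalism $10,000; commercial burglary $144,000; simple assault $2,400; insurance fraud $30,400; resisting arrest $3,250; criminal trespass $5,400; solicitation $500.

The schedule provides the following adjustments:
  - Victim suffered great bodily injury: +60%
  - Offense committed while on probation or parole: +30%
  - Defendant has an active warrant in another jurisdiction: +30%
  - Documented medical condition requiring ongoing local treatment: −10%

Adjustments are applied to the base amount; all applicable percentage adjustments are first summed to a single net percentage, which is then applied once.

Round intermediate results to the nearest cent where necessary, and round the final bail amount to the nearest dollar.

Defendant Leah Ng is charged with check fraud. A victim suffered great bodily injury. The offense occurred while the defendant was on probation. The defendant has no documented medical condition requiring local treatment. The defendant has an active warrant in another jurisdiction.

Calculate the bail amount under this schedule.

$71,720

Base amounts from the schedule: check fraud $32,600.
Single charge. Combined base = $32,600.
Net percentage adjustment: +60% +30% +30% = +120%. $32,600 × 2.2 = $71,720.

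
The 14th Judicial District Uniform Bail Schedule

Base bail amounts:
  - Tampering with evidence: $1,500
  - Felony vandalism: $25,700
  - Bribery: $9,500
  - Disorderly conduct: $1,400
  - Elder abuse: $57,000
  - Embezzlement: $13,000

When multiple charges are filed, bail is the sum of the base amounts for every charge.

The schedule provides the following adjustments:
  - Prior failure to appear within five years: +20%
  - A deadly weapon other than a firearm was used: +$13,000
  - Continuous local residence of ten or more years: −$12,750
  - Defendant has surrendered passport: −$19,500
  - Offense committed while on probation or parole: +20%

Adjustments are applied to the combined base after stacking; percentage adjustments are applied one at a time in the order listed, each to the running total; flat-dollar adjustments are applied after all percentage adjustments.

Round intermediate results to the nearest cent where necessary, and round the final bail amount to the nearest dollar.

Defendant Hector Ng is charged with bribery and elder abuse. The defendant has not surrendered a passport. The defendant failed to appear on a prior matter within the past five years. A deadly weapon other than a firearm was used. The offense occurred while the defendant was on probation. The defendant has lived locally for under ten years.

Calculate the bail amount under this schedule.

Base amounts from the schedule: bribery $9,500; elder abuse $57,000.
Stacking rule: sum of all bases. $9,500 + $57,000 = $66,500.
Prior failure to appear within five years (+20%): $66,500 × 1.2 = $79,800.
Offense committed while on probation or parole (+20%): $79,800 × 1.2 = $95,760.
A deadly weapon other than a firearm was used (+$13,000 flat): $95,760 + $13,000 = $108,760.

$108,760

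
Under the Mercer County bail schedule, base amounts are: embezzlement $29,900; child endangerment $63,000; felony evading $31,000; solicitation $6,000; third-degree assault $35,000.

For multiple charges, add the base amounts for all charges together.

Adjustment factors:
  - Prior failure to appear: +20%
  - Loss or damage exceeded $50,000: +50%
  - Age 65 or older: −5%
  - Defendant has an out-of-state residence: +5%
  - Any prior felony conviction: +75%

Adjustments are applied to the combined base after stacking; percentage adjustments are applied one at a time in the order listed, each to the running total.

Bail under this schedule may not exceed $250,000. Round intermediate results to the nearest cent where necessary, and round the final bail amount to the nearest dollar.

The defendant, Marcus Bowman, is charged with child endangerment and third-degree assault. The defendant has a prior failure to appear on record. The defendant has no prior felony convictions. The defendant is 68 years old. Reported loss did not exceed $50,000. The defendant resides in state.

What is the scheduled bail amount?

Base amounts from the schedule: child endangerment $63,000; third-degree assault $35,000.
Stacking rule: sum of all bases. $63,000 + $35,000 = $98,000.
Prior failure to appear (+20%): $98,000 × 1.2 = $117,600.
Age 65 or older (−5%): $117,600 × 0.95 = $111,720.
$111,720 is within the $250,000 maximum.

$111,720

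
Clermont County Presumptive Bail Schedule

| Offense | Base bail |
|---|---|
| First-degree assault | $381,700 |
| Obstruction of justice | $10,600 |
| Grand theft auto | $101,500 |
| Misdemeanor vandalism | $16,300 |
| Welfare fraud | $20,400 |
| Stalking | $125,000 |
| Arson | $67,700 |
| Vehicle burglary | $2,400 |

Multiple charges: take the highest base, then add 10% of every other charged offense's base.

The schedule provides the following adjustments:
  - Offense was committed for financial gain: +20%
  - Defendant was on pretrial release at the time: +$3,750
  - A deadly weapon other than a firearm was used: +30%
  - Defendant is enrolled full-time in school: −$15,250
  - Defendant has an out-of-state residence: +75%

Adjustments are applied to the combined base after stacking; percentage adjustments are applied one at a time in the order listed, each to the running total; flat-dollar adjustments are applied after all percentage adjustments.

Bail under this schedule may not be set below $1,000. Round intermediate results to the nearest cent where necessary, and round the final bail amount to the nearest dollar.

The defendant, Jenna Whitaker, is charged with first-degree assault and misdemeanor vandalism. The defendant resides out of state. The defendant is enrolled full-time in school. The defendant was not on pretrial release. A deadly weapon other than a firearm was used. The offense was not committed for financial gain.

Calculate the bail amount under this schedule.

$856,826

Base amounts from the schedule: first-degree assault $381,700; misdemeanor vandalism $16,300.
Stacking rule: highest base plus 10% of each additional charge. Highest is first-degree assault at $381,700. Additional: $16,300 × 10% = $1,630. Combined base = $381,700 + $1,630 = $383,330.
A deadly weapon other than a firearm was used (+30%): $383,330 × 1.3 = $498,329.
Defendant has an out-of-state residence (+75%): $498,329 × 1.75 = $872,075.75.
Defendant is enrolled full-time in school (−$15,250 flat): $872,075.75 − $15,250 = $856,825.75.
$856,825.75 is at or above the $1,000 minimum.
Rounded to the nearest dollar: $856,826.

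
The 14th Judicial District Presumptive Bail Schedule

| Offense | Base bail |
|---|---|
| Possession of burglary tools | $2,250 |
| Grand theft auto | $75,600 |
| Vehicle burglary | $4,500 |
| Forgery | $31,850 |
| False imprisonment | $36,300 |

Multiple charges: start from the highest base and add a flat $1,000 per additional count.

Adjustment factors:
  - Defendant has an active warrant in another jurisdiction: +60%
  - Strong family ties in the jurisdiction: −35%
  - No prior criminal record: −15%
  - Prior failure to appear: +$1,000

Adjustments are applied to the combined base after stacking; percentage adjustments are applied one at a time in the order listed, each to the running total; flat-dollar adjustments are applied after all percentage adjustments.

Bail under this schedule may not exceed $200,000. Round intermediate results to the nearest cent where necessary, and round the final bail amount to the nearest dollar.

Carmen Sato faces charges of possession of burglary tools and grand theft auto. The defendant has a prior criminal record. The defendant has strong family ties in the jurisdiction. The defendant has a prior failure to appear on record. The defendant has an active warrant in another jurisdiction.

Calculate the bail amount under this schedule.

$80,664

Base amounts from the schedule: possession of burglary tools $2,250; grand theft auto $75,600.
Stacking rule: highest base plus $1,000 per additional charge. Highest is grand theft auto at $75,600; 1 additional charge → +$1,000. Combined base = $76,600.
Defendant has an active warrant in another jurisdiction (+60%): $76,600 × 1.6 = $122,560.
Strong family ties in the jurisdiction (−35%): $122,560 × 0.65 = $79,664.
Prior failure to appear (+$1,000 flat): $79,664 + $1,000 = $80,664.
$80,664 is within the $200,000 maximum.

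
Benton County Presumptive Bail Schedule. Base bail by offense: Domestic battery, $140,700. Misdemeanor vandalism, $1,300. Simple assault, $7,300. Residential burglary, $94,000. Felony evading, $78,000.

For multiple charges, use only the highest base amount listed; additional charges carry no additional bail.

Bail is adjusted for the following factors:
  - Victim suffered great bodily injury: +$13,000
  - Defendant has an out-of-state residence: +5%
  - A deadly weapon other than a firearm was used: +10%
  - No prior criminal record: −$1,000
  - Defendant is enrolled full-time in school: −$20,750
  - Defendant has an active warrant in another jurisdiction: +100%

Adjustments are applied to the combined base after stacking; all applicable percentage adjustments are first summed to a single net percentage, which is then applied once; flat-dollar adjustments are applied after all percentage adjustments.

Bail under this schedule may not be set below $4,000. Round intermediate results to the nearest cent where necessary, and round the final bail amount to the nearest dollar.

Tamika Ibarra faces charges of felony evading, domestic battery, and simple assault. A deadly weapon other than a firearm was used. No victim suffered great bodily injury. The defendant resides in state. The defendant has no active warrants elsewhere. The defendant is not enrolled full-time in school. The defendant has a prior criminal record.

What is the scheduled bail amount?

$154,770

Base amounts from the schedule: felony evading $78,000; domestic battery $140,700; simple assault $7,300.
Stacking rule: use the highest base only. Highest is domestic battery at $140,700. Combined base = $140,700.
A deadly weapon other than a firearm was used (+10%): $140,700 × 1.1 = $154,770.
$154,770 is at or above the $4,000 minimum.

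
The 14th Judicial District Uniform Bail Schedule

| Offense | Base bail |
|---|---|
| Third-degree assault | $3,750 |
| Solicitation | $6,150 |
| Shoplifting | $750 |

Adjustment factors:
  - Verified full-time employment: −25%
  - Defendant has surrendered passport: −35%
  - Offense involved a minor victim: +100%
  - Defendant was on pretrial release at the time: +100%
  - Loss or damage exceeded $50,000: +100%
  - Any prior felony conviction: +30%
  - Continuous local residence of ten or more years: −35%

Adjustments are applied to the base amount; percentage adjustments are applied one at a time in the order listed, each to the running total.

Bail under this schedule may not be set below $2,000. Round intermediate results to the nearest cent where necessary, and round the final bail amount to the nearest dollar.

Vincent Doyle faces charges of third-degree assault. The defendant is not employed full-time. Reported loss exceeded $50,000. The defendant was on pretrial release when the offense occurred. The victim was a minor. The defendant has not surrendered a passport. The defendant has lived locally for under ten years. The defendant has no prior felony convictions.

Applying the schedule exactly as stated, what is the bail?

$30,000

Base amounts from the schedule: third-degree assault $3,750.
Single charge. Combined base = $3,750.
Offense involved a minor victim (+100%): $3,750 × 2 = $7,500.
Defendant was on pretrial release at the time (+100%): $7,500 × 2 = $15,000.
Loss or damage exceeded $50,000 (+100%): $15,000 × 2 = $30,000.
$30,000 is at or above the $2,000 minimum.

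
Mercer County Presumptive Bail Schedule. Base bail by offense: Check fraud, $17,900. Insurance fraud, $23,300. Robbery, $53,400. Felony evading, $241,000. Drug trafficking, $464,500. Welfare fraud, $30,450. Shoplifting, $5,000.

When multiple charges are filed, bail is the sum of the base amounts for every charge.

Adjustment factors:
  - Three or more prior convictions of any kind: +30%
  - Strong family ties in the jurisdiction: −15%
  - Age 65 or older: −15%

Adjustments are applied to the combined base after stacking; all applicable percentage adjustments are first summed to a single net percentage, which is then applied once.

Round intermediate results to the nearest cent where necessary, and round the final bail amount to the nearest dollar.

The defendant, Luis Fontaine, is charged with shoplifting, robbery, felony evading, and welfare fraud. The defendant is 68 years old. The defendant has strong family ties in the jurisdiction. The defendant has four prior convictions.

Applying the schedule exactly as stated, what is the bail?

$329,850

Base amounts from the schedule: shoplifting $5,000; robbery $53,400; felony evading $241,000; welfare fraud $30,450.
Stacking rule: sum of all bases. $5,000 + $53,400 + $241,000 + $30,450 = $329,850.
Net percentage adjustment: +30% −15% −15% = +0%. $329,850 × 1 = $329,850.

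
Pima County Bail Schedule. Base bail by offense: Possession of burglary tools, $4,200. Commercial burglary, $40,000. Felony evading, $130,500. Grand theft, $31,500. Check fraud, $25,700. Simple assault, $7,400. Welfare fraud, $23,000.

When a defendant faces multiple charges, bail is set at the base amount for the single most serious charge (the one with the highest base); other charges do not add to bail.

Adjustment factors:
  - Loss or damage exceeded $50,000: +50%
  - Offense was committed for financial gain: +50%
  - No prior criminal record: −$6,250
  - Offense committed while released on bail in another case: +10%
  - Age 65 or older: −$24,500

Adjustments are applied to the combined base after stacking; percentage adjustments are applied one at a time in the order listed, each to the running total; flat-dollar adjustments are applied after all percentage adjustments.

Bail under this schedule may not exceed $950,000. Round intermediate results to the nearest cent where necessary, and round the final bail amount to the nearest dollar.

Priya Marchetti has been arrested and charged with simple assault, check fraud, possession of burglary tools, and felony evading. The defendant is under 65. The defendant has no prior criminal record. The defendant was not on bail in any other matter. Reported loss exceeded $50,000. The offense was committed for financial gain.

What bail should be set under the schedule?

Base amounts from the schedule: simple assault $7,400; check fraud $25,700; possession of burglary tools $4,200; felony evading $130,500.
Stacking rule: use the highest base only. Highest is felony evading at $130,500. Combined base = $130,500.
Loss or damage exceeded $50,000 (+50%): $130,500 × 1.5 = $195,750.
Offense was committed for financial gain (+50%): $195,750 × 1.5 = $293,625.
No prior criminal record (−$6,250 flat): $293,625 − $6,250 = $287,375.
$287,375 is within the $950,000 maximum.

$287,375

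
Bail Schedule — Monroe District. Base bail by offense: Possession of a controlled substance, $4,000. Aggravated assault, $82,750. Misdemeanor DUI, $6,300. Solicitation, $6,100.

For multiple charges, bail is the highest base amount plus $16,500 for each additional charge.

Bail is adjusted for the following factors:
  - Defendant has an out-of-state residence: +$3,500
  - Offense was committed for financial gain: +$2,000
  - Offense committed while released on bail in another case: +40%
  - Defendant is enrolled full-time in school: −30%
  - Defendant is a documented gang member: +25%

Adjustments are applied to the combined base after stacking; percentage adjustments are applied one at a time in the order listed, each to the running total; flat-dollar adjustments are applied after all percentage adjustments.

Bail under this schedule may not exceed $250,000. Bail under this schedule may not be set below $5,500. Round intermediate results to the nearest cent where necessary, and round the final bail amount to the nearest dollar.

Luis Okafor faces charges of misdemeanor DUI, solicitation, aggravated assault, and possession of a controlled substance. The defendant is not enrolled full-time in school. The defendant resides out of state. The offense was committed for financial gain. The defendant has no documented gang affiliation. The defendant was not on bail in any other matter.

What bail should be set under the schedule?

Base amounts from the schedule: misdemeanor DUI $6,300; solicitation $6,100; aggravated assault $82,750; possession of a controlled substance $4,000.
Stacking rule: highest base plus $16,500 per additional charge. Highest is aggravated assault at $82,750; 3 additional charges → +$49,500. Combined base = $132,250.
Defendant has an out-of-state residence (+$3,500 flat): $132,250 + $3,500 = $135,750.
Offense was committed for financial gain (+$2,000 flat): $135,750 + $2,000 = $137,750.
$137,750 is within the $250,000 maximum.
$137,750 is at or above the $5,500 minimum.

$137,750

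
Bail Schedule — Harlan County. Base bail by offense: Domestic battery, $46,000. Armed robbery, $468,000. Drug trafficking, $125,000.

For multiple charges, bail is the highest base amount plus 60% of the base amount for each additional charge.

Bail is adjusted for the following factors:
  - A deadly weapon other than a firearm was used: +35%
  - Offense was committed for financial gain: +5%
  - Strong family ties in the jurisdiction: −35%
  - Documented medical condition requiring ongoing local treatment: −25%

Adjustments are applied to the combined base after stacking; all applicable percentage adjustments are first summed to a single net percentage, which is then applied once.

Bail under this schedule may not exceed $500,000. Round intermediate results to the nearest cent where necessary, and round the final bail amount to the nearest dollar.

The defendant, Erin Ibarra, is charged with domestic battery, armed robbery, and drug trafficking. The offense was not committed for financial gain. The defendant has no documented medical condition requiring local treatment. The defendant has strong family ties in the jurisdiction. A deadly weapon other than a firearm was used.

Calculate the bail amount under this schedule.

$500,000

Base amounts from the schedule: domestic battery $46,000; armed robbery $468,000; drug trafficking $125,000.
Stacking rule: highest base plus 60% of each additional charge. Highest is armed robbery at $468,000. Additional: $46,000 × 60% = $27,600; $125,000 × 60% = $75,000. Combined base = $468,000 + $102,600 = $570,600.
Net percentage adjustment: +35% −35% = +0%. $570,600 × 1 = $570,600.
Result $570,600 exceeds the maximum of $500,000; bail is capped at $500,000.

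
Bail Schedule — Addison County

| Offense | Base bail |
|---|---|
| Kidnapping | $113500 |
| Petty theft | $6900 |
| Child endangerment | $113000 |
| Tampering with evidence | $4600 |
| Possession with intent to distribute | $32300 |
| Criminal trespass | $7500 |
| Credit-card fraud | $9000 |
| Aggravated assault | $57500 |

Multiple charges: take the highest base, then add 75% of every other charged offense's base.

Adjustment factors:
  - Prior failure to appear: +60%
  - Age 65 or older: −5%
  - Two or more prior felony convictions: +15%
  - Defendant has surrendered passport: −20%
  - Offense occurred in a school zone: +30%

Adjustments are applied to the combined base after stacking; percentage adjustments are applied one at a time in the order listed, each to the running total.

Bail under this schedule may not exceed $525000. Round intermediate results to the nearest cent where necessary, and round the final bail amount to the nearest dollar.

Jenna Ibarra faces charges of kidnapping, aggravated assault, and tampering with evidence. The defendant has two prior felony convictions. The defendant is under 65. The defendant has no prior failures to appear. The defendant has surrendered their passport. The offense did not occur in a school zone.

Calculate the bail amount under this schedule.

Base amounts from the schedule: kidnapping $113500; aggravated assault $57500; tampering with evidence $4600.
Stacking rule: highest base plus 75% of each additional charge. Highest is kidnapping at $113500. Additional: $57500 × 75% = $43125; $4600 × 75% = $3450. Combined base = $113500 + $46575 = $160075.
Two or more prior felony convictions (+15%): $160075 × 1.15 = $184086.25.
Defendant has surrendered passport (−20%): $184086.25 × 0.8 = $147269.
$147269 is within the $525000 maximum.

$147269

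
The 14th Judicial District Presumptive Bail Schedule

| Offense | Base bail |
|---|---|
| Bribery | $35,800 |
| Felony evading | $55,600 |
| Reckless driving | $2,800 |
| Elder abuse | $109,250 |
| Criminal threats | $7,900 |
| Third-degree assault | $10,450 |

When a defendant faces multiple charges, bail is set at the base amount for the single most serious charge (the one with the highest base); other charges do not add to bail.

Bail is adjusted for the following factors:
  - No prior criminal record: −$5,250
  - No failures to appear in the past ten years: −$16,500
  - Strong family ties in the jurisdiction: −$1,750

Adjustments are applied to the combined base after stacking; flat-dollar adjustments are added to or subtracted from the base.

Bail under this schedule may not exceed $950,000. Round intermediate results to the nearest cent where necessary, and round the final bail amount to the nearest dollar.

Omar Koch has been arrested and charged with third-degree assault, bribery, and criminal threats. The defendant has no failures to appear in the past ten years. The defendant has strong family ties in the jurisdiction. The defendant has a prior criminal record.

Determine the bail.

$17,550

Base amounts from the schedule: third-degree assault $10,450; bribery $35,800; criminal threats $7,900.
Stacking rule: use the highest base only. Highest is bribery at $35,800. Combined base = $35,800.
No failures to appear in the past ten years (−$16,500 flat): $35,800 − $16,500 = $19,300.
Strong family ties in the jurisdiction (−$1,750 flat): $19,300 − $1,750 = $17,550.
$17,550 is within the $950,000 maximum.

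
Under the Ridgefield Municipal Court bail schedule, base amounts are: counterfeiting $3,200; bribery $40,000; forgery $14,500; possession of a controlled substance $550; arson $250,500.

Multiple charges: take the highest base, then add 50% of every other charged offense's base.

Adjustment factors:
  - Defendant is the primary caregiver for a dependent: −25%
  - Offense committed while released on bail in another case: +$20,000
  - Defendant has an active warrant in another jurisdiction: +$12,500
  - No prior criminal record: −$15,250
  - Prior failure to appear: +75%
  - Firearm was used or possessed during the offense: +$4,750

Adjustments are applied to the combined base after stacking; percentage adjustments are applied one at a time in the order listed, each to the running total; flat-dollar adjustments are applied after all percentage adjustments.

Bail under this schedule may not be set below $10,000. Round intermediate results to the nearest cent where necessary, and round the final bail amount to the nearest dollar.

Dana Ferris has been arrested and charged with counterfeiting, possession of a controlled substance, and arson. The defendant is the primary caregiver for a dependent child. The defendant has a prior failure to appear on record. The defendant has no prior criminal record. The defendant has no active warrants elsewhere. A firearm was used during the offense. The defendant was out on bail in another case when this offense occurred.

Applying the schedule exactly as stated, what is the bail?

$340,742

Base amounts from the schedule: counterfeiting $3,200; possession of a controlled substance $550; arson $250,500.
Stacking rule: highest base plus 50% of each additional charge. Highest is arson at $250,500. Additional: $3,200 × 50% = $1,600; $550 × 50% = $275. Combined base = $250,500 + $1,875 = $252,375.
Defendant is the primary caregiver for a dependent (−25%): $252,375 × 0.75 = $189,281.25.
Prior failure to appear (+75%): $189,281.25 × 1.75 = $331,242.19.
Offense committed while released on bail in another case (+$20,000 flat): $331,242.19 + $20,000 = $351,242.19.
No prior criminal record (−$15,250 flat): $351,242.19 − $15,250 = $335,992.19.
Firearm was used or possessed during the offense (+$4,750 flat): $335,992.19 + $4,750 = $340,742.19.
$340,742.19 is at or above the $10,000 minimum.
Rounded to the nearest dollar: $340,742.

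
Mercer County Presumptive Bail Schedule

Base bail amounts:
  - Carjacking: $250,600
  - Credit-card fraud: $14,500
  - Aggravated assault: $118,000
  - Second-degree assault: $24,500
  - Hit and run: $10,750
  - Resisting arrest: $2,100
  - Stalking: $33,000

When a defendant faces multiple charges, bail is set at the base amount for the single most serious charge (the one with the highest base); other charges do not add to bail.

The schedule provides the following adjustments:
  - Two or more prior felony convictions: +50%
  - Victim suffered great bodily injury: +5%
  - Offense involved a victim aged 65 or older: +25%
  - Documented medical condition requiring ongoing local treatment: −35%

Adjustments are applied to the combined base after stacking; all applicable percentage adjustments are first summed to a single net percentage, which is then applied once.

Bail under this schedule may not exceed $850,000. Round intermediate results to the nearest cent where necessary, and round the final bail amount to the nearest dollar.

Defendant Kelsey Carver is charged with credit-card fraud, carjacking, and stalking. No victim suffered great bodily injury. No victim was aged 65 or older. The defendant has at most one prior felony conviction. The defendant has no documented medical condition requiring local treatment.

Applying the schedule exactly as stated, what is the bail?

Base amounts from the schedule: credit-card fraud $14,500; carjacking $250,600; stalking $33,000.
Stacking rule: use the highest base only. Highest is carjacking at $250,600. Combined base = $250,600.
No adjustment factors apply to this defendant.
$250,600 is within the $850,000 maximum.

$250,600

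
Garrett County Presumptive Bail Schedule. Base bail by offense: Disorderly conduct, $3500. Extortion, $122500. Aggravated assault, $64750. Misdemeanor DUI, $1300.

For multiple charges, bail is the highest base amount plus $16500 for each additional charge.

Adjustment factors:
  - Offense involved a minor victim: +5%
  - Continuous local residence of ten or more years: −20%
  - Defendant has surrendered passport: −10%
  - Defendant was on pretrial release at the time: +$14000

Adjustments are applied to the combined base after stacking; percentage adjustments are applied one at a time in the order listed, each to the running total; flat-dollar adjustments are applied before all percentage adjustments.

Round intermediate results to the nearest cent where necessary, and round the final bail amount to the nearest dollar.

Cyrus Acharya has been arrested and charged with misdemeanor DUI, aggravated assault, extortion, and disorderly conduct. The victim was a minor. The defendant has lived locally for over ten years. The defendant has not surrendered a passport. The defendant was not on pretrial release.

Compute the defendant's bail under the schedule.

Base amounts from the schedule: misdemeanor DUI $1300; aggravated assault $64750; extortion $122500; disorderly conduct $3500.
Stacking rule: highest base plus $16500 per additional charge. Highest is extortion at $122500; 3 additional charges → +$49500. Combined base = $172000.
Offense involved a minor victim (+5%): $172000 × 1.05 = $180600.
Continuous local residence of ten or more years (−20%): $180600 × 0.8 = $144480.

$144480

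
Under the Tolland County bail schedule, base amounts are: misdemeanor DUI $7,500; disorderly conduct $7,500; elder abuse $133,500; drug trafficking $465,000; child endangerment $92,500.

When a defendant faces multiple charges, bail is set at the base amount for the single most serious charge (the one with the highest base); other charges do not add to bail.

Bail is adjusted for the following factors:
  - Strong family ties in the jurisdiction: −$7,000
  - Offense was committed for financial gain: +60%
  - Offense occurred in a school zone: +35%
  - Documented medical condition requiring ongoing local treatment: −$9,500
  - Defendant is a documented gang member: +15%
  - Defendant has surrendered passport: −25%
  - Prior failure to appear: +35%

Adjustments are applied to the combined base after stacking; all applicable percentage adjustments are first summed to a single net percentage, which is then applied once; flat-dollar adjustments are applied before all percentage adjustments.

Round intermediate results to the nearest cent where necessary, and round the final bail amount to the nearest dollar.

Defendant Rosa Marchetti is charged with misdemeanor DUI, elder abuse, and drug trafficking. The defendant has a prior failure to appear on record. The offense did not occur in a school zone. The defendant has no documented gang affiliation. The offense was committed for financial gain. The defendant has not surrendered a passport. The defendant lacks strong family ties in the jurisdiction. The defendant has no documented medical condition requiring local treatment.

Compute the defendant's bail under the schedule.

$906,750

Base amounts from the schedule: misdemeanor DUI $7,500; elder abuse $133,500; drug trafficking $465,000.
Stacking rule: use the highest base only. Highest is drug trafficking at $465,000. Combined base = $465,000.
Net percentage adjustment: +60% +35% = +95%. $465,000 × 1.95 = $906,750.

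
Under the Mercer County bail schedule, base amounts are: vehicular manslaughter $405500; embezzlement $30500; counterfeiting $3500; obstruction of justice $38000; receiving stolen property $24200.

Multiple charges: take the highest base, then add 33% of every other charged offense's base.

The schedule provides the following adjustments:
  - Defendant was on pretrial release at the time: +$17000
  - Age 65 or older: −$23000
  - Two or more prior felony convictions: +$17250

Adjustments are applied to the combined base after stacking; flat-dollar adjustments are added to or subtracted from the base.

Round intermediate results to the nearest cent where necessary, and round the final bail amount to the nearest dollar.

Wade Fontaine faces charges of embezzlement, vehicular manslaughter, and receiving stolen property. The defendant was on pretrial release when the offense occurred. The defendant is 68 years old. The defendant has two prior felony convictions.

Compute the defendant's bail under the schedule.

Base amounts from the schedule: embezzlement $30500; vehicular manslaughter $405500; receiving stolen property $24200.
Stacking rule: highest base plus 33% of each additional charge. Highest is vehicular manslaughter at $405500. Additional: $30500 × 33% = $10065; $24200 × 33% = $7986. Combined base = $405500 + $18051 = $423551.
Defendant was on pretrial release at the time (+$17000 flat): $423551 + $17000 = $440551.
Age 65 or older (−$23000 flat): $440551 − $23000 = $417551.
Two or more prior felony convictions (+$17250 flat): $417551 + $17250 = $434801.

$434801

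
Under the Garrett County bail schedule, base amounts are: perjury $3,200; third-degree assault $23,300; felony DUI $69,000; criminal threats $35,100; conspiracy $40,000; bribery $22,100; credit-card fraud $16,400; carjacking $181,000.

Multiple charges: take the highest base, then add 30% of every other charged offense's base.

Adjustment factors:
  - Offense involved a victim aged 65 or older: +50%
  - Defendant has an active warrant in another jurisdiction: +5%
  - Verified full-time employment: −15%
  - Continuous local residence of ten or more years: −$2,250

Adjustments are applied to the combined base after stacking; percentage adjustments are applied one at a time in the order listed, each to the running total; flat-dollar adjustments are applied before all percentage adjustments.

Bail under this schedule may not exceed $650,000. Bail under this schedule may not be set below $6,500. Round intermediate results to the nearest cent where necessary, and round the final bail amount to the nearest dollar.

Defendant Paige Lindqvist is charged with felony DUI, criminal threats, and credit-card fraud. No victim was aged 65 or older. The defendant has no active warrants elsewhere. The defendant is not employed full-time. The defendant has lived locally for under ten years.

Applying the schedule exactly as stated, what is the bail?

Base amounts from the schedule: felony DUI $69,000; criminal threats $35,100; credit-card fraud $16,400.
Stacking rule: highest base plus 30% of each additional charge. Highest is felony DUI at $69,000. Additional: $35,100 × 30% = $10,530; $16,400 × 30% = $4,920. Combined base = $69,000 + $15,450 = $84,450.
No adjustment factors apply to this defendant.
$84,450 is within the $650,000 maximum.
$84,450 is at or above the $6,500 minimum.

$84,450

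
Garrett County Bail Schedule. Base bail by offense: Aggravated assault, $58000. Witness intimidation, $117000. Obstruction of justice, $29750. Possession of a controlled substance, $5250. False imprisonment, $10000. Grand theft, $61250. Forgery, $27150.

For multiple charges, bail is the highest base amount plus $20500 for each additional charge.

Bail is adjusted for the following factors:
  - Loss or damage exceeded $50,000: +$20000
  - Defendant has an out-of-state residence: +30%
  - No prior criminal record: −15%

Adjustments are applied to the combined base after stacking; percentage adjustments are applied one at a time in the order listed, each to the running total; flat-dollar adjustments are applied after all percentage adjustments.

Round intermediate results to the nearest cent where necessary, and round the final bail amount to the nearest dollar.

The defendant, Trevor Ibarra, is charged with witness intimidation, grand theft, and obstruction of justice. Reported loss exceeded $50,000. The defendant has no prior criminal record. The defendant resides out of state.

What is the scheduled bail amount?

Base amounts from the schedule: witness intimidation $117000; grand theft $61250; obstruction of justice $29750.
Stacking rule: highest base plus $20500 per additional charge. Highest is witness intimidation at $117000; 2 additional charges → +$41000. Combined base = $158000.
Defendant has an out-of-state residence (+30%): $158000 × 1.3 = $205400.
No prior criminal record (−15%): $205400 × 0.85 = $174590.
Loss or damage exceeded $50,000 (+$20000 flat): $174590 + $20000 = $194590.

$194590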